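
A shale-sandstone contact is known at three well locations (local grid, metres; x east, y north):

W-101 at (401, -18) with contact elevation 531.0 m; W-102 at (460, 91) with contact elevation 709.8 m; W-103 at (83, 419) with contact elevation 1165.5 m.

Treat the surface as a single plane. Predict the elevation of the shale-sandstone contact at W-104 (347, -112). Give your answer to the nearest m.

Two edge vectors: W-101→W-102 = (59, 109, 178.8), W-101→W-103 = (-318, 437, 634.5).
Normal n = (W-101→W-102) × (W-101→W-103) = (-8975.1, -94293.9, 60445).
So ∂z/∂x = −n_x/n_z = 0.14848 and ∂z/∂y = −n_y/n_z = 1.56000.
Intercept c from W-101: 531 − 59.54 + 28.08 = 499.54.
At (347, -112): z = 51.5 − 174.7 + 499.54 = 376.3 m.

376 m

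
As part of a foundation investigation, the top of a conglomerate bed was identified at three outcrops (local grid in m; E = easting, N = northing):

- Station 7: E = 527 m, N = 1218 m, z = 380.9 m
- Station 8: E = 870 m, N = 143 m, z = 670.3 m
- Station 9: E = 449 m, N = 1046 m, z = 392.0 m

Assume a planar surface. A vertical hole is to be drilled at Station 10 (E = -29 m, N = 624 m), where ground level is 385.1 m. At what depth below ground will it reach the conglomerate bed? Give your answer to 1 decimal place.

Let the plane be z = a·E + b·N + c.
Station 8−Station 7: 343a − 1075b = 289.4;  Station 9−Station 7: −78a − 172b = 11.1.
Solving gives a = 0.264931, b = −0.184678.
Then c = 380.9 − a·527 − b·1218 = 466.22.
At (-29, 624): z_contact = −7.68 − 115.24 + 466.22 = 343.30 m.
Depth below ground = 385.1 − 343.30 = 41.8 m.

41.8 m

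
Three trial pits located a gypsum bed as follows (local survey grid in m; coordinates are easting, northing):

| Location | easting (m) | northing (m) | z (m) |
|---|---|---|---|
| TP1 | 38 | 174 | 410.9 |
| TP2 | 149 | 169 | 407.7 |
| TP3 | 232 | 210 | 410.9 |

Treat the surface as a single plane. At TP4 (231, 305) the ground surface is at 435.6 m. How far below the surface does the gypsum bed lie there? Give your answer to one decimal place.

Let the plane be z = a·easting + b·northing + c.
TP2−TP1: 111a − 5b = −3.2;  TP3−TP1: 194a + 36b = 0.
Solving gives a = −0.02320, b = 0.12501.
Then c = 410.9 − a·38 − b·174 = 390.03.
At (231, 305): z_contact = −5.36 + 38.13 + 390.03 = 422.80 m.
Depth below ground = 435.6 − 422.80 = 12.8 m.

12.8 m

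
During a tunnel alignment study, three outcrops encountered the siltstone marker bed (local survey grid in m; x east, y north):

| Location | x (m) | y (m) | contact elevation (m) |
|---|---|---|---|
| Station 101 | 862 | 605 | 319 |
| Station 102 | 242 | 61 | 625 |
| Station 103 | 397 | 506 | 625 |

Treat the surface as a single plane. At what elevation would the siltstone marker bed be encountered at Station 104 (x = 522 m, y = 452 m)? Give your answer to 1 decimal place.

Two edge vectors: Station 101→Station 102 = (-620, -544, 306), Station 101→Station 103 = (-465, -99, 306).
Normal n = (Station 101→Station 102) × (Station 101→Station 103) = (-136170, 47430, -191580).
So ∂z/∂x = −n_x/n_z = −0.71077 and ∂z/∂y = −n_y/n_z = 0.24757.
Intercept c from Station 101: 319 + 612.69 − 149.78 = 781.91.
At (522, 452): z = −371.0 + 111.9 + 781.91 = 522.8 m.

522.8 m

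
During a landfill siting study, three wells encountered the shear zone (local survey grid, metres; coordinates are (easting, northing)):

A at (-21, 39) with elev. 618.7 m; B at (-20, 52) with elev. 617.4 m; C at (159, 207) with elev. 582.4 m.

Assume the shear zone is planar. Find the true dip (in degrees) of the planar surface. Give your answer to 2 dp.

Two edge vectors: A→B = (1, 13, -1.3), A→C = (180, 168, -36.3).
Normal n = (A→B) × (A→C) = (-253.5, -197.7, -2172).
So ∂z/∂E = −n_x/n_z = −0.11671 and ∂z/∂N = −n_y/n_z = −0.09102.
Gradient magnitude |∇z| = √(a² + b²) = √(0.01362 + 0.00829) = 0.14801.
True dip = arctan(0.14801) = 8.42°, dipping toward NE (azimuth ≈ 052°).

8.42°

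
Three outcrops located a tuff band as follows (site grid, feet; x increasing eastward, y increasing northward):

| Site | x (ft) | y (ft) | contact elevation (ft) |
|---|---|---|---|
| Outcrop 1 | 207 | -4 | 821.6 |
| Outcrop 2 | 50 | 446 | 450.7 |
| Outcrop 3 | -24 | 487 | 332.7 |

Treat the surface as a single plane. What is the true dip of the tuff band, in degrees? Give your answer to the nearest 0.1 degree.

Two edge vectors: Outcrop 1→Outcrop 2 = (-157, 450, -370.9), Outcrop 1→Outcrop 3 = (-231, 491, -488.9).
Normal n = (Outcrop 1→Outcrop 2) × (Outcrop 1→Outcrop 3) = (-37893.1, 8920.6, 26863).
So ∂z/∂x = −n_x/n_z = 1.41061 and ∂z/∂y = −n_y/n_z = −0.33208.
Gradient magnitude |∇z| = √(a² + b²) = √(1.98981 + 0.11028) = 1.44917.
True dip = arctan(1.44917) = 55.4°, dipping toward WNW (azimuth ≈ 283°).

55.4°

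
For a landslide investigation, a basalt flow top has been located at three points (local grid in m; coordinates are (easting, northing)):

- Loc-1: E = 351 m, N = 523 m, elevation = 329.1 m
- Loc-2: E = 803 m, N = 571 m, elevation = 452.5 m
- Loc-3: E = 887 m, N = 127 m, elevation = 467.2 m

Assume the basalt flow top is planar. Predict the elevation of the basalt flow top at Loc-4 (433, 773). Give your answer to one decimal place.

Two edge vectors: Loc-1→Loc-2 = (452, 48, 123.4), Loc-1→Loc-3 = (536, -396, 138.1).
Normal n = (Loc-1→Loc-2) × (Loc-1→Loc-3) = (55495.2, 3721.2, -204720).
So ∂z/∂E = −n_x/n_z = 0.27108 and ∂z/∂N = −n_y/n_z = 0.01818.
Intercept c from Loc-1: 329.1 − 95.15 − 9.51 = 224.44.
At (433, 773): z = 117.4 + 14.1 + 224.44 = 355.9 m.

355.9 m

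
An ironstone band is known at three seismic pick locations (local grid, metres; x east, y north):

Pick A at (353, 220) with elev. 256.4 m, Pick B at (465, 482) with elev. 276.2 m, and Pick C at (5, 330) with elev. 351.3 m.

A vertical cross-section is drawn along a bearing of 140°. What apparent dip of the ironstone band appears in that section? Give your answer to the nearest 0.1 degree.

Two edge vectors: Pick A→Pick B = (112, 262, 19.8), Pick A→Pick C = (-348, 110, 94.9).
Normal n = (Pick A→Pick B) × (Pick A→Pick C) = (22685.8, -17519.2, 103496).
So ∂z/∂x = −n_x/n_z = −0.21919 and ∂z/∂y = −n_y/n_z = 0.16927.
Unit vector along 140° is (sin 140°, cos 140°) = (0.6428, -0.7660).
Slope in that direction = a·(0.6428) + b·(-0.7660) = −0.27057.
Apparent dip = arctan|0.27057| = 15.1° (true dip is 15.5°, so apparent ≤ true as expected).

15.1°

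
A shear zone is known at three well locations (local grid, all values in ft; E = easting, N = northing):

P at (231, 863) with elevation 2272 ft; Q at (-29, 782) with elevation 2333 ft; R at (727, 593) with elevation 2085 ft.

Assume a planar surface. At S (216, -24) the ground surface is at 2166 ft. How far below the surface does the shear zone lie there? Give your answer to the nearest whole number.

37 ft

Let the plane be z = a·E + b·N + c.
Q−P: −260a − 81b = 61;  R−P: 496a − 270b = −187.
Solving gives a = −0.28645, b = 0.16638.
Then c = 2272 − a·231 − b·863 = 2194.59.
At (216, -24): z_contact = −61.9 − 4.0 + 2194.59 = 2128.7 ft.
Depth below ground = 2166 − 2128.7 = 37 ft.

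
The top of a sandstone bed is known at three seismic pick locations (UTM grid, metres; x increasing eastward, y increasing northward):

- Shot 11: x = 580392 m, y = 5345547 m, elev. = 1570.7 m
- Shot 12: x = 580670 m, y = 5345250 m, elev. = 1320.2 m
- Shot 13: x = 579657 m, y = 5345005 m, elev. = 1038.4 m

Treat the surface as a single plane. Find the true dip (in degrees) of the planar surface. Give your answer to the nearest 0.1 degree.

42.1°

Two edge vectors: Shot 11→Shot 12 = (278, -297, -250.5), Shot 11→Shot 13 = (-735, -542, -532.3).
Normal n = (Shot 11→Shot 12) × (Shot 11→Shot 13) = (22322.1, 332096.9, -368971).
So ∂z/∂x = −n_x/n_z = 0.06050 and ∂z/∂y = −n_y/n_z = 0.90006.
Gradient magnitude |∇z| = √(a² + b²) = √(0.00366 + 0.81011) = 0.90209.
True dip = arctan(0.90209) = 42.1°, dipping toward S (azimuth ≈ 184°).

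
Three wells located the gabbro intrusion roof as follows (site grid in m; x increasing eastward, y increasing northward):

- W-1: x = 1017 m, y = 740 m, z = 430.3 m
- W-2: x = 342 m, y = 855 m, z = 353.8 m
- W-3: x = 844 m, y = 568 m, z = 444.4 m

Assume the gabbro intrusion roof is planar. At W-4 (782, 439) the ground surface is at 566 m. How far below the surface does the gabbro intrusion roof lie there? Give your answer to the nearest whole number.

Two edge vectors: W-1→W-2 = (-675, 115, -76.5), W-1→W-3 = (-173, -172, 14.1).
Normal n = (W-1→W-2) × (W-1→W-3) = (-11536.5, 22752, 135995).
So ∂z/∂x = −n_x/n_z = 0.08483 and ∂z/∂y = −n_y/n_z = −0.16730.
Intercept c from W-1: 430.3 − 86.27 + 123.80 = 467.83.
At (782, 439): z_contact = 66.3 − 73.4 + 467.83 = 460.7 m.
Depth below ground = 566 − 460.7 = 105 m.

105 m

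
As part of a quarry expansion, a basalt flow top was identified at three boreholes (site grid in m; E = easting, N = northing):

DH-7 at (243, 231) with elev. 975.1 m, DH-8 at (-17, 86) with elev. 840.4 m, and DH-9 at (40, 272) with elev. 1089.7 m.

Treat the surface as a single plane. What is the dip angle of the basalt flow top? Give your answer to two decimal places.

Two edge vectors: DH-7→DH-8 = (-260, -145, -134.7), DH-7→DH-9 = (-203, 41, 114.6).
Normal n = (DH-7→DH-8) × (DH-7→DH-9) = (-11094.3, 57140.1, -40095).
So ∂z/∂E = −n_x/n_z = −0.27670 and ∂z/∂N = −n_y/n_z = 1.42512.
Gradient magnitude |∇z| = √(a² + b²) = √(0.07656 + 2.03096) = 1.45173.
True dip = arctan(1.45173) = 55.44°, dipping toward S (azimuth ≈ 169°).

55.44°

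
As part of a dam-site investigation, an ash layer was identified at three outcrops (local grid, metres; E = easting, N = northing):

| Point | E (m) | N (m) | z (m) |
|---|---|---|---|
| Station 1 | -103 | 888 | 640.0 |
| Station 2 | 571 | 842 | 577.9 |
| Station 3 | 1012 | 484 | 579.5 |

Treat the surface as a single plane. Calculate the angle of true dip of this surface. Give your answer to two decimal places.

9.29°

Two edge vectors: Station 1→Station 2 = (674, -46, -62.1), Station 1→Station 3 = (1115, -404, -60.5).
Normal n = (Station 1→Station 2) × (Station 1→Station 3) = (-22305.4, -28464.5, -221006).
So ∂z/∂E = −n_x/n_z = −0.10093 and ∂z/∂N = −n_y/n_z = −0.12880.
Gradient magnitude |∇z| = √(a² + b²) = √(0.01019 + 0.01659) = 0.16363.
True dip = arctan(0.16363) = 9.29°, dipping toward NE (azimuth ≈ 038°).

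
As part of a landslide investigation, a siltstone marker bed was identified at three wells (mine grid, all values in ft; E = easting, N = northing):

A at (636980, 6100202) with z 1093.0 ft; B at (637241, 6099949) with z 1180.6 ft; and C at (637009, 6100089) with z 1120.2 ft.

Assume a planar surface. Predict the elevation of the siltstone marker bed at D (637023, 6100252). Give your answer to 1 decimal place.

Let the plane be z = a·E + b·N + c.
B−A: 261a − 253b = 87.6;  C−A: 29a − 113b = 27.2.
Solving gives a = 0.136179816, b = −0.205759162.
Then c = 1093 − a·636980 − b·6100202 = 1169521.63.
At (637023, 6100252): z = 86749.7 − 1255182.7 + 1169521.63 = 1088.6 ft.

1088.6 ft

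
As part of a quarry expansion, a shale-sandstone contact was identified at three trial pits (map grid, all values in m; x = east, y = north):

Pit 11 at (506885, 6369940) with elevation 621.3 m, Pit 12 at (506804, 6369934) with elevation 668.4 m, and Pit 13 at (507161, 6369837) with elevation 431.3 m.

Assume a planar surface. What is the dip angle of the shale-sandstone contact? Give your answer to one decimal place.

32.8°

Let the plane be z = a·x + b·y + c.
Pit 12−Pit 11: −81a − 6b = 47.1;  Pit 13−Pit 11: 276a − 103b = −190.
Solving gives a = −0.59919, b = 0.23906.
Gradient magnitude |∇z| = √(a² + b²) = √(0.35903 + 0.05715) = 0.64512.
True dip = arctan(0.64512) = 32.8°, dipping toward ESE (azimuth ≈ 112°).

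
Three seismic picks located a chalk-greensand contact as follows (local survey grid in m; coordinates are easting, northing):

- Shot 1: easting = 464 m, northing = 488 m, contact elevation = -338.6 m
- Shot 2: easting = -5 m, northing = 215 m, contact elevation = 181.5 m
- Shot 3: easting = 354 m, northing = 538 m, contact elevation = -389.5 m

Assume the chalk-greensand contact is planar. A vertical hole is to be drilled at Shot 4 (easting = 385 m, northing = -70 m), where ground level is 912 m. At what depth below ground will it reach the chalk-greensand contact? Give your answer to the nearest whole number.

Two edge vectors: Shot 1→Shot 2 = (-469, -273, 520.1), Shot 1→Shot 3 = (-110, 50, -50.9).
Normal n = (Shot 1→Shot 2) × (Shot 1→Shot 3) = (-12109.3, -81083.1, -53480).
So ∂z/∂easting = −n_x/n_z = −0.22643 and ∂z/∂northing = −n_y/n_z = −1.51614.
Intercept c from Shot 1: -338.6 + 105.06 + 739.88 = 506.34.
At (385, -70): z_contact = −87.2 + 106.1 + 506.34 = 525.3 m.
Depth below ground = 912 − 525.3 = 387 m.

387 m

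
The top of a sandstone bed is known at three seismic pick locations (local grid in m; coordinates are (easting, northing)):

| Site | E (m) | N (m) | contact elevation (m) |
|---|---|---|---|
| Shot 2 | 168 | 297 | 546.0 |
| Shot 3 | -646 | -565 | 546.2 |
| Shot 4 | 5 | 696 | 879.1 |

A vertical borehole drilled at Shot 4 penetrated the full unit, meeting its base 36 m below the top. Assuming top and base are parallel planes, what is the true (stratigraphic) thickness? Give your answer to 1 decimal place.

27.4 m

Let the plane be z = a·E + b·N + c.
Shot 3−Shot 2: −814a − 862b = 0.2;  Shot 4−Shot 2: −163a + 399b = 333.1.
Solving gives a = −0.61727, b = 0.58267.
|∇z| = √(a²+b²) = 0.84884, so dip δ = arctan(0.84884) = 40.33°.
True thickness = vertical thickness × cos δ = 36 × cos 40.33° = 27.4 m.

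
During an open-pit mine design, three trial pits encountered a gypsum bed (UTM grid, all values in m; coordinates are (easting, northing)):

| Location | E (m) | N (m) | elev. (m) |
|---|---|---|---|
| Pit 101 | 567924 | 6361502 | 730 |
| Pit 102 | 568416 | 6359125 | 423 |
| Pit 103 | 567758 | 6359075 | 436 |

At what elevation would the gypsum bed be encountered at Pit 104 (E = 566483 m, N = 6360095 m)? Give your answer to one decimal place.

598.7 m

Let the plane be z = a·E + b·N + c.
Pit 102−Pit 101: 492a − 2377b = −307;  Pit 103−Pit 101: −166a − 2427b = −294.
Solving gives a = −0.029113105, b = 0.123128461.
Then c = 730 − a·567924 − b·6361502 = −766017.92.
At (566483, 6360095): z = −16492.1 + 783108.7 − 766017.92 = 598.7 m.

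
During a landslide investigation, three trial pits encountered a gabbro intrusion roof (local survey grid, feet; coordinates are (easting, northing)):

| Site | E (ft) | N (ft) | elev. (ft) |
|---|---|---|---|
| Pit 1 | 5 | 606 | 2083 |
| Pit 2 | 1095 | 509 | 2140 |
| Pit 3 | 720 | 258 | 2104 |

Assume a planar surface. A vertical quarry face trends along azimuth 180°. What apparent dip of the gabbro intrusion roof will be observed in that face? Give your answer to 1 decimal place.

Two edge vectors: Pit 1→Pit 2 = (1090, -97, 57), Pit 1→Pit 3 = (715, -348, 21).
Normal n = (Pit 1→Pit 2) × (Pit 1→Pit 3) = (17799, 17865, -309965).
So ∂z/∂E = −n_x/n_z = 0.05742 and ∂z/∂N = −n_y/n_z = 0.05764.
Unit vector along 180° is (sin 180°, cos 180°) = (0.0000, -1.0000).
Slope in that direction = a·(0.0000) + b·(-1.0000) = −0.05764.
Apparent dip = arctan|0.05764| = 3.3° (true dip is 4.7°, so apparent ≤ true as expected).

3.3°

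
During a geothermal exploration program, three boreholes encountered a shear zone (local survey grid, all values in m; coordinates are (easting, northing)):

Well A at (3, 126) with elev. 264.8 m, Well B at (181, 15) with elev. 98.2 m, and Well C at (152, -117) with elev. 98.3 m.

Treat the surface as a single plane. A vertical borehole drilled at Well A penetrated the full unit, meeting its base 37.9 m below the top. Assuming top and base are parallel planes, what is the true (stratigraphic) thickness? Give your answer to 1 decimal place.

Let the plane be z = a·E + b·N + c.
Well B−Well A: 178a − 111b = −166.6;  Well C−Well A: 149a − 243b = −166.5.
Solving gives a = −0.82359, b = 0.18018.
|∇z| = √(a²+b²) = 0.84307, so dip δ = arctan(0.84307) = 40.13°.
True thickness = vertical thickness × cos δ = 37.9 × cos 40.13° = 29.0 m.

29.0 m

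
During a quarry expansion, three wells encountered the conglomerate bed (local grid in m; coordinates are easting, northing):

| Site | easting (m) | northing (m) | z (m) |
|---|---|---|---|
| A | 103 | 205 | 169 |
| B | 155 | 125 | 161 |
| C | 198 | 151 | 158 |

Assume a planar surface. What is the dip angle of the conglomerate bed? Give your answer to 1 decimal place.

Two edge vectors: A→B = (52, -80, -8), A→C = (95, -54, -11).
Normal n = (A→B) × (A→C) = (448, -188, 4792).
So ∂z/∂easting = −n_x/n_z = −0.09349 and ∂z/∂northing = −n_y/n_z = 0.03923.
Gradient magnitude |∇z| = √(a² + b²) = √(0.00874 + 0.00154) = 0.10139.
True dip = arctan(0.10139) = 5.8°, dipping toward ESE (azimuth ≈ 113°).

5.8°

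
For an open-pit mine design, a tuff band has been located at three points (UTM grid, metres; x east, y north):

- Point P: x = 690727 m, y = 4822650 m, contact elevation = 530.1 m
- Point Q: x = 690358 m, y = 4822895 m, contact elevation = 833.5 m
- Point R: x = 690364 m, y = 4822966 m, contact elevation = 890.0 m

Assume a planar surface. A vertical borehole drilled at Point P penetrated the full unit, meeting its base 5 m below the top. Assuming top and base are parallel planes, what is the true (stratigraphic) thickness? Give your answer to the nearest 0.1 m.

Two edge vectors: Point P→Point Q = (-369, 245, 303.4), Point P→Point R = (-363, 316, 359.9).
Normal n = (Point P→Point Q) × (Point P→Point R) = (-7698.9, 22668.9, -27669).
So ∂z/∂x = −n_x/n_z = −0.27825 and ∂z/∂y = −n_y/n_z = 0.81929.
|∇z| = √(a²+b²) = 0.86525, so dip δ = arctan(0.86525) = 40.87°.
True thickness = vertical thickness × cos δ = 5 × cos 40.87° = 3.8 m.

3.8 m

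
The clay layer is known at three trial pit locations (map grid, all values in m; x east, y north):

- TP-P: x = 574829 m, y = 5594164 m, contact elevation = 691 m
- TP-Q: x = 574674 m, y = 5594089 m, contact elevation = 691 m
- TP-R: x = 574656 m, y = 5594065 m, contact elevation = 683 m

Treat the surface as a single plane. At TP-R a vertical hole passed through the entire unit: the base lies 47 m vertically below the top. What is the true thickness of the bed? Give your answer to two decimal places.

40.63 m

Two edge vectors: TP-P→TP-Q = (-155, -75, 0), TP-P→TP-R = (-173, -99, -8).
Normal n = (TP-P→TP-Q) × (TP-P→TP-R) = (600, -1240, 2370).
So ∂z/∂x = −n_x/n_z = −0.25316 and ∂z/∂y = −n_y/n_z = 0.52321.
|∇z| = √(a²+b²) = 0.58124, so dip δ = arctan(0.58124) = 30.17°.
True thickness = vertical thickness × cos δ = 47 × cos 30.17° = 40.63 m.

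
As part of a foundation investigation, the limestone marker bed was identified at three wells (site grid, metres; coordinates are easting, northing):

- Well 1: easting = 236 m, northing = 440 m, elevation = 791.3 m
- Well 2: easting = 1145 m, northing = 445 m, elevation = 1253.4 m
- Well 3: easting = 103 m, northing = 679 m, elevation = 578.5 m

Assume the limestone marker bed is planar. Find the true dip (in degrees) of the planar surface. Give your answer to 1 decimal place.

38.4°

Let the plane be z = a·easting + b·northing + c.
Well 2−Well 1: 909a + 5b = 462.1;  Well 3−Well 1: −133a + 239b = −212.8.
Solving gives a = 0.51169, b = −0.60563.
Gradient magnitude |∇z| = √(a² + b²) = √(0.26183 + 0.36678) = 0.79285.
True dip = arctan(0.79285) = 38.4°, dipping toward NW (azimuth ≈ 320°).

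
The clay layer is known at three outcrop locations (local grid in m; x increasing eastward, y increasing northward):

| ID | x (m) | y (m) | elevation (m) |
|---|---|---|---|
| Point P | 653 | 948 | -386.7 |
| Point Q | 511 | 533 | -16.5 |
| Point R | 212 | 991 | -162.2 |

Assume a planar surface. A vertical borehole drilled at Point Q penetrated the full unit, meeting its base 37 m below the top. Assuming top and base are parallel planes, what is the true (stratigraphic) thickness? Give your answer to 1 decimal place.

27.5 m

Let the plane be z = a·x + b·y + c.
Point Q−Point P: −142a − 415b = 370.2;  Point R−Point P: −441a + 43b = 224.5.
Solving gives a = −0.57681, b = −0.69468.
|∇z| = √(a²+b²) = 0.90293, so dip δ = arctan(0.90293) = 42.08°.
True thickness = vertical thickness × cos δ = 37 × cos 42.08° = 27.5 m.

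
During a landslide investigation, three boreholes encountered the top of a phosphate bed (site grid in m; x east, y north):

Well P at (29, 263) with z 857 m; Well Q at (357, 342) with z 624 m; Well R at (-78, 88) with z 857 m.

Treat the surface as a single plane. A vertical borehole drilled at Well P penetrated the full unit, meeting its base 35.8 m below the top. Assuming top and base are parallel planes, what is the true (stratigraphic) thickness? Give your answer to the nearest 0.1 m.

25.6 m

Let the plane be z = a·x + b·y + c.
Well Q−Well P: 328a + 79b = −233;  Well R−Well P: −107a − 175b = 0.
Solving gives a = −0.83304, b = 0.50935.
|∇z| = √(a²+b²) = 0.97642, so dip δ = arctan(0.97642) = 44.32°.
True thickness = vertical thickness × cos δ = 35.8 × cos 44.32° = 25.6 m.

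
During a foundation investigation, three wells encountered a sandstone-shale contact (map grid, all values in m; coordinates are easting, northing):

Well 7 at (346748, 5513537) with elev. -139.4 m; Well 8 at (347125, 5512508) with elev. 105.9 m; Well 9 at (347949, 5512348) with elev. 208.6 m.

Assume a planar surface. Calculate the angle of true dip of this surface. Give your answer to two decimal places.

12.62°

Let the plane be z = a·easting + b·northing + c.
Well 8−Well 7: 377a − 1029b = 245.3;  Well 9−Well 7: 1201a − 1189b = 348.
Solving gives a = 0.08435, b = −0.20748.
Gradient magnitude |∇z| = √(a² + b²) = √(0.00711 + 0.04305) = 0.22397.
True dip = arctan(0.22397) = 12.62°, dipping toward NNW (azimuth ≈ 338°).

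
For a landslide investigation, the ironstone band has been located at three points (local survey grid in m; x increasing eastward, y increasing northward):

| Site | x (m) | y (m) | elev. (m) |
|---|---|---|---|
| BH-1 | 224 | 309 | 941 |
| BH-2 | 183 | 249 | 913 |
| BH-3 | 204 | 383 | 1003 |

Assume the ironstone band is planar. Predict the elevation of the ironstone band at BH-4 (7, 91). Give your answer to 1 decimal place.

Two edge vectors: BH-1→BH-2 = (-41, -60, -28), BH-1→BH-3 = (-20, 74, 62).
Normal n = (BH-1→BH-2) × (BH-1→BH-3) = (-1648, 3102, -4234).
So ∂z/∂x = −n_x/n_z = −0.38923 and ∂z/∂y = −n_y/n_z = 0.73264.
Intercept c from BH-1: 941 + 87.19 − 226.39 = 801.80.
At (7, 91): z = −2.7 + 66.7 + 801.80 = 865.7 m.

865.7 m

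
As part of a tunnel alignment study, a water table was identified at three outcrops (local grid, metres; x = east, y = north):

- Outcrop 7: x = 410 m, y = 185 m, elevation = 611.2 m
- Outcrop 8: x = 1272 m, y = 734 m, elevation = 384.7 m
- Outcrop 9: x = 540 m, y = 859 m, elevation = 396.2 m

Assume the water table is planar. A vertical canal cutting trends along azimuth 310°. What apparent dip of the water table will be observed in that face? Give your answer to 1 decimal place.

Two edge vectors: Outcrop 7→Outcrop 8 = (862, 549, -226.5), Outcrop 7→Outcrop 9 = (130, 674, -215).
Normal n = (Outcrop 7→Outcrop 8) × (Outcrop 7→Outcrop 9) = (34626, 155885, 509618).
So ∂z/∂x = −n_x/n_z = −0.06795 and ∂z/∂y = −n_y/n_z = −0.30589.
Unit vector along 310° is (sin 310°, cos 310°) = (-0.7660, 0.6428).
Slope in that direction = a·(-0.7660) + b·(0.6428) = −0.14457.
Apparent dip = arctan|0.14457| = 8.2° (true dip is 17.4°, so apparent ≤ true as expected).

8.2°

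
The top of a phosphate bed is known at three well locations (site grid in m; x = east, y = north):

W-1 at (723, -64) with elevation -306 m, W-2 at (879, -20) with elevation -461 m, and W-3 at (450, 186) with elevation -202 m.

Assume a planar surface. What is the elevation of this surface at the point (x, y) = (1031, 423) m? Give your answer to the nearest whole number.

-817 m

Two edge vectors: W-1→W-2 = (156, 44, -155), W-1→W-3 = (-273, 250, 104).
Normal n = (W-1→W-2) × (W-1→W-3) = (43326, 26091, 51012).
So ∂z/∂x = −n_x/n_z = −0.84933 and ∂z/∂y = −n_y/n_z = −0.51147.
Intercept c from W-1: -306 + 614.07 − 32.73 = 275.33.
At (1031, 423): z = −875.7 − 216.4 + 275.33 = -816.7 m.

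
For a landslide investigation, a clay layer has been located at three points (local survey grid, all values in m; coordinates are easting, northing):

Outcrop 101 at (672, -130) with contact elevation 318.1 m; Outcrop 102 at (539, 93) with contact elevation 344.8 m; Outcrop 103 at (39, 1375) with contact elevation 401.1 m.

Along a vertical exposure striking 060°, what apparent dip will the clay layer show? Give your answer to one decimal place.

Two edge vectors: Outcrop 101→Outcrop 102 = (-133, 223, 26.7), Outcrop 101→Outcrop 103 = (-633, 1505, 83).
Normal n = (Outcrop 101→Outcrop 102) × (Outcrop 101→Outcrop 103) = (-21674.5, -5862.1, -59006).
So ∂z/∂easting = −n_x/n_z = −0.36733 and ∂z/∂northing = −n_y/n_z = −0.09935.
Unit vector along 060° is (sin 60°, cos 60°) = (0.8660, 0.5000).
Slope in that direction = a·(0.8660) + b·(0.5000) = −0.36779.
Apparent dip = arctan|0.36779| = 20.2° (true dip is 20.8°, so apparent ≤ true as expected).

20.2°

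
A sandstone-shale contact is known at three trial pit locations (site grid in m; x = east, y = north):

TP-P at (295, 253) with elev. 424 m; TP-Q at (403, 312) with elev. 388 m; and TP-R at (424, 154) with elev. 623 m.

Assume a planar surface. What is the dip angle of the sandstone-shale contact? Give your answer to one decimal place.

56.2°

Two edge vectors: TP-P→TP-Q = (108, 59, -36), TP-P→TP-R = (129, -99, 199).
Normal n = (TP-P→TP-Q) × (TP-P→TP-R) = (8177, -26136, -18303).
So ∂z/∂x = −n_x/n_z = 0.44676 and ∂z/∂y = −n_y/n_z = −1.42796.
Gradient magnitude |∇z| = √(a² + b²) = √(0.19959 + 2.03908) = 1.49622.
True dip = arctan(1.49622) = 56.2°, dipping toward NNW (azimuth ≈ 343°).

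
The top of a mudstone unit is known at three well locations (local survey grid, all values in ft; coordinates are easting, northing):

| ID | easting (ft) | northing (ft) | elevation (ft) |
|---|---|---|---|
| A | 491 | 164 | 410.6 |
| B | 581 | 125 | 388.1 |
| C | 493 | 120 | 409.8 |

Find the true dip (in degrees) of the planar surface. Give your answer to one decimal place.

13.9°

Let the plane be z = a·easting + b·northing + c.
B−A: 90a − 39b = −22.5;  C−A: 2a − 44b = −0.8.
Solving gives a = −0.24699, b = 0.00696.
Gradient magnitude |∇z| = √(a² + b²) = √(0.06100 + 0.00005) = 0.24708.
True dip = arctan(0.24708) = 13.9°, dipping toward E (azimuth ≈ 092°).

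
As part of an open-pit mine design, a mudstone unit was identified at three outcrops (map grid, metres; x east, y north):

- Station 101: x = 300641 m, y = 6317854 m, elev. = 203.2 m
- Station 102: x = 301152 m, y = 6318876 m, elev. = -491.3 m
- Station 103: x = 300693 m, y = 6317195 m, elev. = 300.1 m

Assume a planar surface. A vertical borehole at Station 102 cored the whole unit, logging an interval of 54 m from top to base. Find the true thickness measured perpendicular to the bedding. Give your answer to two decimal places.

Two edge vectors: Station 101→Station 102 = (511, 1022, -694.5), Station 101→Station 103 = (52, -659, 96.9).
Normal n = (Station 101→Station 102) × (Station 101→Station 103) = (-358643.7, -85629.9, -389893).
So ∂z/∂x = −n_x/n_z = −0.91985 and ∂z/∂y = −n_y/n_z = −0.21962.
|∇z| = √(a²+b²) = 0.94571, so dip δ = arctan(0.94571) = 43.40°.
True thickness = vertical thickness × cos δ = 54 × cos 43.40° = 39.23 m.

39.23 m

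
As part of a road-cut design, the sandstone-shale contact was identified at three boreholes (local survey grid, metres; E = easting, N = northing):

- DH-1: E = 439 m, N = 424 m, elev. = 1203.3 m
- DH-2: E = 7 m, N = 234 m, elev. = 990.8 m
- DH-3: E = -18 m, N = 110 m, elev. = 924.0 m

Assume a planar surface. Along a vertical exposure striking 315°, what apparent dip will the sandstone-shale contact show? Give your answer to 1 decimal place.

Let the plane be z = a·E + b·N + c.
DH-2−DH-1: −432a − 190b = −212.5;  DH-3−DH-1: −457a − 314b = −279.3.
Solving gives a = 0.27977, b = 0.48230.
Unit vector along 315° is (sin 315°, cos 315°) = (-0.7071, 0.7071).
Slope in that direction = a·(-0.7071) + b·(0.7071) = 0.14321.
Apparent dip = arctan|0.14321| = 8.1° (true dip is 29.1°, so apparent ≤ true as expected).

8.1°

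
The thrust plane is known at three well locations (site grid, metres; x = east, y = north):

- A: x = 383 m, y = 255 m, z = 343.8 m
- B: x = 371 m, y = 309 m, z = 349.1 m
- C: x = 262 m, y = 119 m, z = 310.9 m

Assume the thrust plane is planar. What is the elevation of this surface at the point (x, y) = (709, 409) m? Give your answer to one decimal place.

Let the plane be z = a·x + b·y + c.
B−A: −12a + 54b = 5.3;  C−A: −121a − 136b = −32.9.
Solving gives a = 0.12929, b = 0.12688.
Then c = 343.8 − a·383 − b·255 = 261.93.
At (709, 409): z = 91.7 + 51.9 + 261.93 = 405.5 m.

405.5 m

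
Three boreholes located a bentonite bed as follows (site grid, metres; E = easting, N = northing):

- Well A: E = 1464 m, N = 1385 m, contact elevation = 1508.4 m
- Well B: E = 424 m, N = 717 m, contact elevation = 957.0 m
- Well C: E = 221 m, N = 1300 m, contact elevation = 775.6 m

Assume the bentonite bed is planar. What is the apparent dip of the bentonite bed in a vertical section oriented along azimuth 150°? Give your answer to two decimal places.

21.20°

Two edge vectors: Well A→Well B = (-1040, -668, -551.4), Well A→Well C = (-1243, -85, -732.8).
Normal n = (Well A→Well B) × (Well A→Well C) = (442641.4, -76721.8, -741924).
So ∂z/∂E = −n_x/n_z = 0.59661 and ∂z/∂N = −n_y/n_z = −0.10341.
Unit vector along 150° is (sin 150°, cos 150°) = (0.5000, -0.8660).
Slope in that direction = a·(0.5000) + b·(-0.8660) = 0.38786.
Apparent dip = arctan|0.38786| = 21.20° (true dip is 31.2°, so apparent ≤ true as expected).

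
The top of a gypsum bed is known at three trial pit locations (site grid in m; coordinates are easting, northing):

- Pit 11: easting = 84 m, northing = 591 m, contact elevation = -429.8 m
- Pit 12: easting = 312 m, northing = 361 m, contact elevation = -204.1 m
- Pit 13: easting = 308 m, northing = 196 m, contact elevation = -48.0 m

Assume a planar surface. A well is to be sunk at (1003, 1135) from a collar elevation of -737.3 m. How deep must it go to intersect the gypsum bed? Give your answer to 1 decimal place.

175.7 m

Let the plane be z = a·easting + b·northing + c.
Pit 12−Pit 11: 228a − 230b = 225.7;  Pit 13−Pit 11: 224a − 395b = 381.8.
Solving gives a = 0.034704, b = −0.946902.
Then c = -429.8 − a·84 − b·591 = 126.90.
At (1003, 1135): z_contact = 34.81 − 1074.73 + 126.90 = -913.02 m.
Depth below ground = -737.3 − (-913.02) = 175.7 m.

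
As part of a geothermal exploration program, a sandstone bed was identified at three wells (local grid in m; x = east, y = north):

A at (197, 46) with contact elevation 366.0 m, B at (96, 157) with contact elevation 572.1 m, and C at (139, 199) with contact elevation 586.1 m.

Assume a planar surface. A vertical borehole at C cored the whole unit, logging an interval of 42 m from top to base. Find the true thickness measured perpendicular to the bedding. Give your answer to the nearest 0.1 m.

Two edge vectors: A→B = (-101, 111, 206.1), A→C = (-58, 153, 220.1).
Normal n = (A→B) × (A→C) = (-7102.2, 10276.3, -9015).
So ∂z/∂x = −n_x/n_z = −0.78782 and ∂z/∂y = −n_y/n_z = 1.13991.
|∇z| = √(a²+b²) = 1.38566, so dip δ = arctan(1.38566) = 54.18°.
True thickness = vertical thickness × cos δ = 42 × cos 54.18° = 24.6 m.

24.6 m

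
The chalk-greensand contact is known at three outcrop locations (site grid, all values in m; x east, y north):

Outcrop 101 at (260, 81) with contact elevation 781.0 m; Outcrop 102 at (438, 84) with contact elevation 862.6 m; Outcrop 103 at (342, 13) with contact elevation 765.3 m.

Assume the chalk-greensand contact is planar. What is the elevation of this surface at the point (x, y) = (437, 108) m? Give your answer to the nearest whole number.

881 m

Two edge vectors: Outcrop 101→Outcrop 102 = (178, 3, 81.6), Outcrop 101→Outcrop 103 = (82, -68, -15.7).
Normal n = (Outcrop 101→Outcrop 102) × (Outcrop 101→Outcrop 103) = (5501.7, 9485.8, -12350).
So ∂z/∂x = −n_x/n_z = 0.44548 and ∂z/∂y = −n_y/n_z = 0.76808.
Intercept c from Outcrop 101: 781 − 115.83 − 62.21 = 602.96.
At (437, 108): z = 194.7 + 83.0 + 602.96 = 880.6 m.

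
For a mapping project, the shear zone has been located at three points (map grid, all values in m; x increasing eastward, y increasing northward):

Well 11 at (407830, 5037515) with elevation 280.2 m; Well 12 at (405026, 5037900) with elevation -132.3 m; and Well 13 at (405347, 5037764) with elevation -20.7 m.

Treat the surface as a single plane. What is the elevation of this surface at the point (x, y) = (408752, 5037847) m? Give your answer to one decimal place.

94.7 m

Two edge vectors: Well 11→Well 12 = (-2804, 385, -412.5), Well 11→Well 13 = (-2483, 249, -300.9).
Normal n = (Well 11→Well 12) × (Well 11→Well 13) = (-13134, 180513.9, 257759).
So ∂z/∂x = −n_x/n_z = 0.050954574 and ∂z/∂y = −n_y/n_z = −0.700320454.
Intercept c from Well 11: 280.2 − 20780.80 + 3527874.79 = 3507374.19.
At (408752, 5037847): z = 20827.8 − 3528107.3 + 3507374.19 = 94.7 m.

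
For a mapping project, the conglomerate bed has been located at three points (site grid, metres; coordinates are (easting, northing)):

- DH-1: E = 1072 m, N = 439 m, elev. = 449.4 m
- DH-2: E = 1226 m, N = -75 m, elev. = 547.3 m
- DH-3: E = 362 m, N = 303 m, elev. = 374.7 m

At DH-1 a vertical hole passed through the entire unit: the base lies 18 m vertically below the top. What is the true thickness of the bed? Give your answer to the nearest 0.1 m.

17.6 m

Two edge vectors: DH-1→DH-2 = (154, -514, 97.9), DH-1→DH-3 = (-710, -136, -74.7).
Normal n = (DH-1→DH-2) × (DH-1→DH-3) = (51710.2, -58005.2, -385884).
So ∂z/∂E = −n_x/n_z = 0.13400 and ∂z/∂N = −n_y/n_z = −0.15032.
|∇z| = √(a²+b²) = 0.20138, so dip δ = arctan(0.20138) = 11.39°.
True thickness = vertical thickness × cos δ = 18 × cos 11.39° = 17.6 m.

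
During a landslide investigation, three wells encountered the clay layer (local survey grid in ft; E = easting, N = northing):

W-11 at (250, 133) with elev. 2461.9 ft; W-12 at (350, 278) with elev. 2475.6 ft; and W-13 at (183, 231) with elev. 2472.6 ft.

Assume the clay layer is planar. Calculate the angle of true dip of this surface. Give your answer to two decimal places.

Two edge vectors: W-11→W-12 = (100, 145, 13.7), W-11→W-13 = (-67, 98, 10.7).
Normal n = (W-11→W-12) × (W-11→W-13) = (208.9, -1987.9, 19515).
So ∂z/∂E = −n_x/n_z = −0.01070 and ∂z/∂N = −n_y/n_z = 0.10187.
Gradient magnitude |∇z| = √(a² + b²) = √(0.00011 + 0.01038) = 0.10243.
True dip = arctan(0.10243) = 5.85°, dipping toward S (azimuth ≈ 174°).

5.85°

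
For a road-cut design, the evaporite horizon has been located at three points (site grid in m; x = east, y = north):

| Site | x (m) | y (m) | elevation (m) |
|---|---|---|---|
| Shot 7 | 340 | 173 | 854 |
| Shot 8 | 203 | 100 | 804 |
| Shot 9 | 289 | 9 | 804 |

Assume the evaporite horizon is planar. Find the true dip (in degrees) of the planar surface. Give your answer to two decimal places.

Two edge vectors: Shot 7→Shot 8 = (-137, -73, -50), Shot 7→Shot 9 = (-51, -164, -50).
Normal n = (Shot 7→Shot 8) × (Shot 7→Shot 9) = (-4550, -4300, 18745).
So ∂z/∂x = −n_x/n_z = 0.24273 and ∂z/∂y = −n_y/n_z = 0.22939.
Gradient magnitude |∇z| = √(a² + b²) = √(0.05892 + 0.05262) = 0.33398.
True dip = arctan(0.33398) = 18.47°, dipping toward SW (azimuth ≈ 227°).

18.47°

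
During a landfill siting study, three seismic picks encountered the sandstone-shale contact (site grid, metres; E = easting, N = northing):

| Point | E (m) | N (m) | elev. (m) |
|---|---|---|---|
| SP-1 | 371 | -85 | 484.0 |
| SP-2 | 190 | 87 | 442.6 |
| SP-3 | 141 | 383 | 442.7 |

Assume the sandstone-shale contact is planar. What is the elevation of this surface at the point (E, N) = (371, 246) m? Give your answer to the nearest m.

Two edge vectors: SP-1→SP-2 = (-181, 172, -41.4), SP-1→SP-3 = (-230, 468, -41.3).
Normal n = (SP-1→SP-2) × (SP-1→SP-3) = (12271.6, 2046.7, -45148).
So ∂z/∂E = −n_x/n_z = 0.27181 and ∂z/∂N = −n_y/n_z = 0.04533.
Intercept c from SP-1: 484 − 100.84 + 3.85 = 387.01.
At (371, 246): z = 100.8 + 11.2 + 387.01 = 499.0 m.

499 m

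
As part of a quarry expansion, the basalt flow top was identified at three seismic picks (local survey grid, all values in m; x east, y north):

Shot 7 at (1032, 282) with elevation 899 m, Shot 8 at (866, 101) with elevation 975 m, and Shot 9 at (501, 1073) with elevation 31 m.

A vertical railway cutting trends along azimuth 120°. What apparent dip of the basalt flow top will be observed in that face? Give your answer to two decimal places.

Two edge vectors: Shot 7→Shot 8 = (-166, -181, 76), Shot 7→Shot 9 = (-531, 791, -868).
Normal n = (Shot 7→Shot 8) × (Shot 7→Shot 9) = (96992, -184444, -227417).
So ∂z/∂x = −n_x/n_z = 0.42649 and ∂z/∂y = −n_y/n_z = −0.81104.
Unit vector along 120° is (sin 120°, cos 120°) = (0.8660, -0.5000).
Slope in that direction = a·(0.8660) + b·(-0.5000) = 0.77487.
Apparent dip = arctan|0.77487| = 37.77° (true dip is 42.5°, so apparent ≤ true as expected).

37.77°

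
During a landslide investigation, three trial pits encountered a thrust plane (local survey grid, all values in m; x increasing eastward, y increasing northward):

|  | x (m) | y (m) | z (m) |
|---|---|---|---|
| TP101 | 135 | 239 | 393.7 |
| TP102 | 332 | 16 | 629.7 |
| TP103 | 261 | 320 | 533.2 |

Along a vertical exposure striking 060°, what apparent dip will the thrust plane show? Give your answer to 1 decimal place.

Two edge vectors: TP101→TP102 = (197, -223, 236), TP101→TP103 = (126, 81, 139.5).
Normal n = (TP101→TP102) × (TP101→TP103) = (-50224.5, 2254.5, 44055).
So ∂z/∂x = −n_x/n_z = 1.14004 and ∂z/∂y = −n_y/n_z = −0.05117.
Unit vector along 060° is (sin 60°, cos 60°) = (0.8660, 0.5000).
Slope in that direction = a·(0.8660) + b·(0.5000) = 0.96172.
Apparent dip = arctan|0.96172| = 43.9° (true dip is 48.8°, so apparent ≤ true as expected).

43.9°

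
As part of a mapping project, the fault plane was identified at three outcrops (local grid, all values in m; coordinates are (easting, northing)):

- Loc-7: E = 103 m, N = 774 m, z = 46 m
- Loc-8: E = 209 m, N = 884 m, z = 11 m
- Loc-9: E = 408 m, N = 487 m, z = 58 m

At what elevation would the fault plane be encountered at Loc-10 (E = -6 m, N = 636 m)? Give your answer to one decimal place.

Let the plane be z = a·E + b·N + c.
Loc-8−Loc-7: 106a + 110b = −35;  Loc-9−Loc-7: 305a − 287b = 12.
Solving gives a = −0.13639, b = −0.18675.
Then c = 46 − a·103 − b·774 = 204.60.
At (-6, 636): z = 0.8 − 118.8 + 204.60 = 86.6 m.

86.6 m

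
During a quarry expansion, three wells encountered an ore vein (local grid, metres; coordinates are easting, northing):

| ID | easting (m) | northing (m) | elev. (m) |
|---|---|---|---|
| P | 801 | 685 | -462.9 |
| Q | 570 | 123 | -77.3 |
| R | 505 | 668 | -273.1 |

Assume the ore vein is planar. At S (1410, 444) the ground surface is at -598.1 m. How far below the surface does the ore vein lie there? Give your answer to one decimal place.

135.9 m

Two edge vectors: P→Q = (-231, -562, 385.6), P→R = (-296, -17, 189.8).
Normal n = (P→Q) × (P→R) = (-100112.4, -70293.8, -162425).
So ∂z/∂easting = −n_x/n_z = −0.616361 and ∂z/∂northing = −n_y/n_z = −0.432777.
Intercept c from P: -462.9 + 493.70 + 296.45 = 327.26.
At (1410, 444): z_contact = −869.07 − 192.15 + 327.26 = -733.96 m.
Depth below ground = -598.1 − (-733.96) = 135.9 m.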